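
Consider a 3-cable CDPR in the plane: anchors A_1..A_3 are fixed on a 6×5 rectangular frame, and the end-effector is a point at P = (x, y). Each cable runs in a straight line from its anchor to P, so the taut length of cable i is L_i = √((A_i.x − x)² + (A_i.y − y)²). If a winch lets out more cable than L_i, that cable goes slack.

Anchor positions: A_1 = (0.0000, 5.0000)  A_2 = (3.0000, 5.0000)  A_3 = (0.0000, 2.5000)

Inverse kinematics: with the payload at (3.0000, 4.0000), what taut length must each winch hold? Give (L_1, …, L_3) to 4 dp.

(3.1623, 1.0000, 3.3541)

L_1: Δ = A_1−P = (-3.0000, 1.0000) → ‖Δ‖ = √10.0000 = 3.1623
L_2: Δ = A_2−P = (0.0000, 1.0000) → ‖Δ‖ = √1.0000 = 1.0000
L_3: Δ = A_3−P = (-3.0000, -1.5000) → ‖Δ‖ = √11.2500 = 3.3541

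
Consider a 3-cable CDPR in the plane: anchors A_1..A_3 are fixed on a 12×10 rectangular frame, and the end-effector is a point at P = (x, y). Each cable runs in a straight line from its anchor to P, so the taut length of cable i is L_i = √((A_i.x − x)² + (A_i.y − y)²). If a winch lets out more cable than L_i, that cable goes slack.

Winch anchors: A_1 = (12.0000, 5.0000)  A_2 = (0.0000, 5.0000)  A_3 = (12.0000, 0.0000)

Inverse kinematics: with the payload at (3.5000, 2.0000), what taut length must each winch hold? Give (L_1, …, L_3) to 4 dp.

L_1: Δ = A_1−P = (8.5000, 3.0000) → ‖Δ‖ = √81.2500 = 9.0139
L_2: Δ = A_2−P = (-3.5000, 3.0000) → ‖Δ‖ = √21.2500 = 4.6098
L_3: Δ = A_3−P = (8.5000, -2.0000) → ‖Δ‖ = √76.2500 = 8.7321

(9.0139, 4.6098, 8.7321)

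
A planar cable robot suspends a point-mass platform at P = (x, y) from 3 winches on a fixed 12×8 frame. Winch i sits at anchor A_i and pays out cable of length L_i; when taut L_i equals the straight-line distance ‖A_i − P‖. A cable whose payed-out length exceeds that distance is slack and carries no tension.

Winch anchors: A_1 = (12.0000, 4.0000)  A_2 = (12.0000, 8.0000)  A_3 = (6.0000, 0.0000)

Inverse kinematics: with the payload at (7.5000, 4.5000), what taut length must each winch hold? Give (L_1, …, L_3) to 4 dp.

L_1 = √((12.0000−7.5000)² + (4.0000−4.5000)²) = 4.5277
L_2 = √((12.0000−7.5000)² + (8.0000−4.5000)²) = 5.7009
L_3 = √((6.0000−7.5000)² + (0.0000−4.5000)²) = 4.7434

(4.5277, 5.7009, 4.7434)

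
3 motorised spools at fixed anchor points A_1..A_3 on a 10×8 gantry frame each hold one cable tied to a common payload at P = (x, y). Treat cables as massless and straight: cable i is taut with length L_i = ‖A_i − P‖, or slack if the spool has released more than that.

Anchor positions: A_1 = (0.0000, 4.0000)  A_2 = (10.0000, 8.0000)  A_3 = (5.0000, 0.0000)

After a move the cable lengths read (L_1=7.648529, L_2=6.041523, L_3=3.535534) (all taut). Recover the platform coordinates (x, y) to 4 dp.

circle eqns → linear via eq_j − eq_1; set k_j = A_j·A_j − L_j²
k_1 = 0.0000+16.0000−58.5000 = -42.5000
-20.0000·x − 8.0000·y = k_1−k_2 = -170.0000
-10.0000·x + 8.0000·y = k_1−k_3 = -55.0000
solve first two rows → x=7.5000, y=2.5000

(7.5000, 2.5000)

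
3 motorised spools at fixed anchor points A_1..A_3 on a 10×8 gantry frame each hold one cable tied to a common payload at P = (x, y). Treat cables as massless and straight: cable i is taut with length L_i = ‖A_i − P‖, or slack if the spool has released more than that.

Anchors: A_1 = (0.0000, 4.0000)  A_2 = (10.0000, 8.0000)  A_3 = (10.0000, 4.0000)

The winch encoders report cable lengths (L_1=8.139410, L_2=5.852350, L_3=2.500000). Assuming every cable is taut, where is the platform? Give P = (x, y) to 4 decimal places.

(8.0000, 2.5000)

circle eqns → linear via eq_j − eq_1; set q_j = A_j·A_j − L_j²
q_1 = 0.0000+16.0000−66.2500 = -50.2500
-20.0000·x − 8.0000·y = q_1−q_2 = -180.0000
-20.0000·x + 0.0000·y = q_1−q_3 = -160.0000
solve first two rows → x=8.0000, y=2.5000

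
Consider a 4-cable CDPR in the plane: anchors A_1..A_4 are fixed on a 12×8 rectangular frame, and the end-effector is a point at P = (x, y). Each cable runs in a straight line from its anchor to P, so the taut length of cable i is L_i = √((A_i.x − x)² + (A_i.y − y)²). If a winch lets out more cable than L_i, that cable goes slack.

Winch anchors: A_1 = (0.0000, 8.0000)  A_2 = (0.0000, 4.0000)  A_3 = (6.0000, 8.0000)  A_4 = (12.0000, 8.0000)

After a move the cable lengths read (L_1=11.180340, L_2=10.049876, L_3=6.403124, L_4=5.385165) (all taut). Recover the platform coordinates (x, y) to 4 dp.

circle eqns → linear via eq_j − eq_1; set q_j = A_j·A_j − L_j²
q_1 = 0.0000+64.0000−125.0000 = -61.0000
0.0000·x + 8.0000·y = q_1−q_2 = 24.0000
-12.0000·x + 0.0000·y = q_1−q_3 = -120.0000
-24.0000·x + 0.0000·y = q_1−q_4 = -240.0000
solve first two rows → x=10.0000, y=3.0000
check cable 4: ‖A_4−P‖² = 29.0000 ≈ L_4² = 29.0000 ✓

(10.0000, 3.0000)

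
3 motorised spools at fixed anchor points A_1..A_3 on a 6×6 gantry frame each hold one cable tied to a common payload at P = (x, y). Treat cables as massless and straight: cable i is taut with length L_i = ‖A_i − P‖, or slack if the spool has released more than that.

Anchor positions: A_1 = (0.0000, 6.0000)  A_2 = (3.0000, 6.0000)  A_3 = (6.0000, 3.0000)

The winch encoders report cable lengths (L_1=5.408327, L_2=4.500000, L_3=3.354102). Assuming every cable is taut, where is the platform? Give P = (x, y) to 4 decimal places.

(3.0000, 1.5000)

each cable: (A_i−P)·(A_i−P) = L_i²; let q_i = ‖A_i‖²−L_i²
q_1 = 0.0000+36.0000−29.2500 = 6.7500
row 1: -6.0000x + 0.0000y = -18.0000  (q_2=24.7500)
row 2: -12.0000x + 6.0000y = -27.0000  (q_3=33.7500)
Cramer on rows 1–2 → x = 3.0000, y = 1.5000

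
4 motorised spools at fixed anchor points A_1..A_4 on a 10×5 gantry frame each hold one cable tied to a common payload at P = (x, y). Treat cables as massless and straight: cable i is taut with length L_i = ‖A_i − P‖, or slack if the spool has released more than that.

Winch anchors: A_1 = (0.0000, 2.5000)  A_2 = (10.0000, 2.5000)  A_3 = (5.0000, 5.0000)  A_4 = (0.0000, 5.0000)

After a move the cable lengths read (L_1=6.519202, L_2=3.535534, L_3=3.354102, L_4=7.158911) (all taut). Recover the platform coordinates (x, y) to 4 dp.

each cable: (A_i−P)·(A_i−P) = L_i²; let c_i = ‖A_i‖²−L_i²
c_1 = 0.0000+6.2500−42.5000 = -36.2500
row 1: -20.0000x + 0.0000y = -130.0000  (c_2=93.7500)
row 2: -10.0000x − 5.0000y = -75.0000  (c_3=38.7500)
row 3: 0.0000x − 5.0000y = -10.0000  (c_4=-26.2500)
Cramer on rows 1–2 → x = 6.5000, y = 2.0000
check cable 4: ‖A_4−P‖² = 51.2500 ≈ L_4² = 51.2500 ✓

(6.5000, 2.0000)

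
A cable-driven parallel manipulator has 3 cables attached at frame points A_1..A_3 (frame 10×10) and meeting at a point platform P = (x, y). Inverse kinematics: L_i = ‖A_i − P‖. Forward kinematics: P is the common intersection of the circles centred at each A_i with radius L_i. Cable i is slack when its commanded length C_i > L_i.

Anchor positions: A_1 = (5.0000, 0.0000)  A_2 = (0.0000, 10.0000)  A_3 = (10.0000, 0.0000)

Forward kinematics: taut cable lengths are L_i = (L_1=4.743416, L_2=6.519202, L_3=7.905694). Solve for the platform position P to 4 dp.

(3.5000, 4.5000)

expand ‖A_i−P‖²=L_i² and subtract eq 1 (c_i ≔ ‖A_i‖²−L_i²)
c_1 = 25.0000+0.0000−22.5000 = 2.5000
eq1−eq2 → [10.0000  -20.0000]·P = -55.0000
eq1−eq3 → [-10.0000  0.0000]·P = -35.0000
2×2 solve → P = (3.5000, 4.5000)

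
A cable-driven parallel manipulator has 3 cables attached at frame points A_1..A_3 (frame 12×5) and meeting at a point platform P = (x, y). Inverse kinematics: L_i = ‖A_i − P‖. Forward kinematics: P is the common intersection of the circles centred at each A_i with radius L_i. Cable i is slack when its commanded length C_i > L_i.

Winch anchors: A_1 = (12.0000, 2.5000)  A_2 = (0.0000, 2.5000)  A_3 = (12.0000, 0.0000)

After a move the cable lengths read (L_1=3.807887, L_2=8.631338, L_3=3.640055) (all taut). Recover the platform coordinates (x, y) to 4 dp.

(8.5000, 1.0000)

each cable: (A_i−P)·(A_i−P) = L_i²; let q_i = ‖A_i‖²−L_i²
q_1 = 144.0000+6.2500−14.5000 = 135.7500
row 1: 24.0000x + 0.0000y = 204.0000  (q_2=-68.2500)
row 2: 0.0000x + 5.0000y = 5.0000  (q_3=130.7500)
Cramer on rows 1–2 → x = 8.5000, y = 1.0000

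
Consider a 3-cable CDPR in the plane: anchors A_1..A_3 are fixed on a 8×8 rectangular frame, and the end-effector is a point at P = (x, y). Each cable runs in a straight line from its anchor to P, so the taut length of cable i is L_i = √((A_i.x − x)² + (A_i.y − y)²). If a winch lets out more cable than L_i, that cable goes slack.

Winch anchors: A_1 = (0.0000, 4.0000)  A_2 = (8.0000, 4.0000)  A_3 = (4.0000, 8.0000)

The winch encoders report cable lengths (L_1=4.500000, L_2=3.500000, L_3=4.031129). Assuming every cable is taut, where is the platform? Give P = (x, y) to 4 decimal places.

(4.5000, 4.0000)

circle eqns → linear via eq_j − eq_1; set k_j = A_j·A_j − L_j²
k_1 = 0.0000+16.0000−20.2500 = -4.2500
-16.0000·x + 0.0000·y = k_1−k_2 = -72.0000
-8.0000·x − 8.0000·y = k_1−k_3 = -68.0000
solve first two rows → x=4.5000, y=4.0000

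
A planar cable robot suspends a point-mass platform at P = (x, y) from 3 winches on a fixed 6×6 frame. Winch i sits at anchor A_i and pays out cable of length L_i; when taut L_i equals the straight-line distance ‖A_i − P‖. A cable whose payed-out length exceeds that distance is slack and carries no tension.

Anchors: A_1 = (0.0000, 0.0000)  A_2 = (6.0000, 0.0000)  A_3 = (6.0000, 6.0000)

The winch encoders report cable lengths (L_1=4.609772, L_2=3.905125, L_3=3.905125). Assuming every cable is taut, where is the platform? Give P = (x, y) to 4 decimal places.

expand ‖A_i−P‖²=L_i² and subtract eq 1 (k_i ≔ ‖A_i‖²−L_i²)
k_1 = 0.0000+0.0000−21.2500 = -21.2500
eq1−eq2 → [-12.0000  0.0000]·P = -42.0000
eq1−eq3 → [-12.0000  -12.0000]·P = -78.0000
2×2 solve → P = (3.5000, 3.0000)

(3.5000, 3.0000)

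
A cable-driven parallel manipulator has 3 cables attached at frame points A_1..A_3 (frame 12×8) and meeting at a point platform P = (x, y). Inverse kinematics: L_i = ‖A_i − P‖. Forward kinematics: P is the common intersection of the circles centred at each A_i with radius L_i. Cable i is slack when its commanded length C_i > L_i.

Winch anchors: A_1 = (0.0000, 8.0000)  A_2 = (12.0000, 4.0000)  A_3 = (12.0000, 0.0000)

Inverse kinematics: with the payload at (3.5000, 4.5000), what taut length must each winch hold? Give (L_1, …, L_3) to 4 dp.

L_1 = √((0.0000−3.5000)² + (8.0000−4.5000)²) = 4.9497
L_2 = √((12.0000−3.5000)² + (4.0000−4.5000)²) = 8.5147
L_3 = √((12.0000−3.5000)² + (0.0000−4.5000)²) = 9.6177

(4.9497, 8.5147, 9.6177)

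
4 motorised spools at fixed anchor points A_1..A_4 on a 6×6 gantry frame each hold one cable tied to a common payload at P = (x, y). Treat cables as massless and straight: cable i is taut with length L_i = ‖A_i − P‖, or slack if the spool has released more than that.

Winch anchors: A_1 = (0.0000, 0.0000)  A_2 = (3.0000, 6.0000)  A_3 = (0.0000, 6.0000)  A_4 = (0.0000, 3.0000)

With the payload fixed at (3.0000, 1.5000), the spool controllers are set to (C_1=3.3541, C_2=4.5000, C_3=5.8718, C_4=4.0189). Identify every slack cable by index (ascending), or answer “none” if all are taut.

3, 4

i=1: geometric 3.3541 vs commanded 3.3541 ⇒ taut
i=2: geometric 4.5000 vs commanded 4.5000 ⇒ taut
i=3: geometric 5.4083 vs commanded 5.8718 ⇒ slack
i=4: geometric 3.3541 vs commanded 4.0189 ⇒ slack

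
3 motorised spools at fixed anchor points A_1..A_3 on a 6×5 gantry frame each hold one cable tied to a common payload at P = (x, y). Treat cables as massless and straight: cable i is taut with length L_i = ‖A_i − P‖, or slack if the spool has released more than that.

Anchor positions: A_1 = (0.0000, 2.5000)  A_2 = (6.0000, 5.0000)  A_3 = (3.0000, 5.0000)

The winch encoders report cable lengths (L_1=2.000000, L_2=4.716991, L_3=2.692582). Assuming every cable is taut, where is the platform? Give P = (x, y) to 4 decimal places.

(2.0000, 2.5000)

circle eqns → linear via eq_j − eq_1; set c_j = A_j·A_j − L_j²
c_1 = 0.0000+6.2500−4.0000 = 2.2500
-12.0000·x − 5.0000·y = c_1−c_2 = -36.5000
-6.0000·x − 5.0000·y = c_1−c_3 = -24.5000
solve first two rows → x=2.0000, y=2.5000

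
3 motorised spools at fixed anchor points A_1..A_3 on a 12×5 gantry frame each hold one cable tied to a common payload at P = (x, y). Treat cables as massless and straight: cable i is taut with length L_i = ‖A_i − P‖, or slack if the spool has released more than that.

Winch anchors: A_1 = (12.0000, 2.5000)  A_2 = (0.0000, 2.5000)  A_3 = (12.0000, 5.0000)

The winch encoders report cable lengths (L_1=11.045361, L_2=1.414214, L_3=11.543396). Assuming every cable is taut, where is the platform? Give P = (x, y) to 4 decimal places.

(1.0000, 1.5000)

each cable: (A_i−P)·(A_i−P) = L_i²; let q_i = ‖A_i‖²−L_i²
q_1 = 144.0000+6.2500−122.0000 = 28.2500
row 1: 24.0000x + 0.0000y = 24.0000  (q_2=4.2500)
row 2: 0.0000x − 5.0000y = -7.5000  (q_3=35.7500)
Cramer on rows 1–2 → x = 1.0000, y = 1.5000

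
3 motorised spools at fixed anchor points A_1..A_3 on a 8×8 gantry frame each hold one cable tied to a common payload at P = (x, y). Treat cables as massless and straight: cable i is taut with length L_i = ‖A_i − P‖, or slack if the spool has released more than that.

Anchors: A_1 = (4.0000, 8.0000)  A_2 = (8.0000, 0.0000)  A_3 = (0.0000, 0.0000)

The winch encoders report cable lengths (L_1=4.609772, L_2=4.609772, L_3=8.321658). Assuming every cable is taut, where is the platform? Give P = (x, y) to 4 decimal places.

(7.0000, 4.5000)

expand ‖A_i−P‖²=L_i² and subtract eq 1 (k_i ≔ ‖A_i‖²−L_i²)
k_1 = 16.0000+64.0000−21.2500 = 58.7500
eq1−eq2 → [-8.0000  16.0000]·P = 16.0000
eq1−eq3 → [8.0000  16.0000]·P = 128.0000
2×2 solve → P = (7.0000, 4.5000)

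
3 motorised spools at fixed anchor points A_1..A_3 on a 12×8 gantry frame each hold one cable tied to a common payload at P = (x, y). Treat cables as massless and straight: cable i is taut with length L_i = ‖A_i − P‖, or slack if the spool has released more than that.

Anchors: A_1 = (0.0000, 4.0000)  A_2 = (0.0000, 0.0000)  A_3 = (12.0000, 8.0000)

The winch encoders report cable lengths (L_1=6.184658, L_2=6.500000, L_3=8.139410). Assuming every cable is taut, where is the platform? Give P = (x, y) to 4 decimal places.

expand ‖A_i−P‖²=L_i² and subtract eq 1 (k_i ≔ ‖A_i‖²−L_i²)
k_1 = 0.0000+16.0000−38.2500 = -22.2500
eq1−eq2 → [0.0000  8.0000]·P = 20.0000
eq1−eq3 → [-24.0000  -8.0000]·P = -164.0000
2×2 solve → P = (6.0000, 2.5000)

(6.0000, 2.5000)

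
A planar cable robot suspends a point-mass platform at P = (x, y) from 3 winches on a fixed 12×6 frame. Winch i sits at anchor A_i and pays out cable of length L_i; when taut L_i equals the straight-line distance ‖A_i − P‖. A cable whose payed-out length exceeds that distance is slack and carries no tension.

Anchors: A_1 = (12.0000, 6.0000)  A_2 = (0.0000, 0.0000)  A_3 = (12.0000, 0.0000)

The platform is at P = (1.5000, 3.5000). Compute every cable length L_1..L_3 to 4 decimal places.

L_1: Δ = A_1−P = (10.5000, 2.5000) → ‖Δ‖ = √116.5000 = 10.7935
L_2: Δ = A_2−P = (-1.5000, -3.5000) → ‖Δ‖ = √14.5000 = 3.8079
L_3: Δ = A_3−P = (10.5000, -3.5000) → ‖Δ‖ = √122.5000 = 11.0680

(10.7935, 3.8079, 11.0680)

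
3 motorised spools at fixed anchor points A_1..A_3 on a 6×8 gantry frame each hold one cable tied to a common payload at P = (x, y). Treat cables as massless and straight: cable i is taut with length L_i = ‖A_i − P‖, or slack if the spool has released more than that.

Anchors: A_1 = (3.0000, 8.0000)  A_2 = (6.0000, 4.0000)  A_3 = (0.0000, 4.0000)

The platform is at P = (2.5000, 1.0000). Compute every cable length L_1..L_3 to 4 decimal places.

(7.0178, 4.6098, 3.9051)

L_1: Δ = A_1−P = (0.5000, 7.0000) → ‖Δ‖ = √49.2500 = 7.0178
L_2: Δ = A_2−P = (3.5000, 3.0000) → ‖Δ‖ = √21.2500 = 4.6098
L_3: Δ = A_3−P = (-2.5000, 3.0000) → ‖Δ‖ = √15.2500 = 3.9051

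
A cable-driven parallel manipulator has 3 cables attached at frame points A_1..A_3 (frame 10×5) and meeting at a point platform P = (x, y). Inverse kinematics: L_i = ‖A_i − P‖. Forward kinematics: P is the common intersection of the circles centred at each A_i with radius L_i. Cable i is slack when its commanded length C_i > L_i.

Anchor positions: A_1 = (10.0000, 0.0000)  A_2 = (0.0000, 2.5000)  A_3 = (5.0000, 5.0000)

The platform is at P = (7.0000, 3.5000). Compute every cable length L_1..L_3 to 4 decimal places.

L_1 = √((10.0000−7.0000)² + (0.0000−3.5000)²) = 4.6098
L_2 = √((0.0000−7.0000)² + (2.5000−3.5000)²) = 7.0711
L_3 = √((5.0000−7.0000)² + (5.0000−3.5000)²) = 2.5000

(4.6098, 7.0711, 2.5000)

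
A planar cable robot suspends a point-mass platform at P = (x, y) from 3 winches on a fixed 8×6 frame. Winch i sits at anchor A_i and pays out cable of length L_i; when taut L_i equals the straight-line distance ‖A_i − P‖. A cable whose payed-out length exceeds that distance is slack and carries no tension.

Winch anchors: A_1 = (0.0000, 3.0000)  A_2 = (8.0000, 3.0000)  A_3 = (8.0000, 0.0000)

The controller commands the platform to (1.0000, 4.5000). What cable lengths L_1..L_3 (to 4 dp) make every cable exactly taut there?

L_1 = √((0.0000−1.0000)² + (3.0000−4.5000)²) = 1.8028
L_2 = √((8.0000−1.0000)² + (3.0000−4.5000)²) = 7.1589
L_3 = √((8.0000−1.0000)² + (0.0000−4.5000)²) = 8.3217

(1.8028, 7.1589, 8.3217)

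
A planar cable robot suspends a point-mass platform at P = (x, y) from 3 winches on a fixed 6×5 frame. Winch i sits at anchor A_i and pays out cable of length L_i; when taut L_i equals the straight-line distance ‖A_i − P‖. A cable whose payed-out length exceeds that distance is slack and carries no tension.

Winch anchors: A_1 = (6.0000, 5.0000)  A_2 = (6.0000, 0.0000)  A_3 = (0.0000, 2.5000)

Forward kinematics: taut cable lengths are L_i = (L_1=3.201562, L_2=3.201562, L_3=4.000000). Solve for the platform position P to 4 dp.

(4.0000, 2.5000)

each cable: (A_i−P)·(A_i−P) = L_i²; let c_i = ‖A_i‖²−L_i²
c_1 = 36.0000+25.0000−10.2500 = 50.7500
row 1: 0.0000x + 10.0000y = 25.0000  (c_2=25.7500)
row 2: 12.0000x + 5.0000y = 60.5000  (c_3=-9.7500)
Cramer on rows 1–2 → x = 4.0000, y = 2.5000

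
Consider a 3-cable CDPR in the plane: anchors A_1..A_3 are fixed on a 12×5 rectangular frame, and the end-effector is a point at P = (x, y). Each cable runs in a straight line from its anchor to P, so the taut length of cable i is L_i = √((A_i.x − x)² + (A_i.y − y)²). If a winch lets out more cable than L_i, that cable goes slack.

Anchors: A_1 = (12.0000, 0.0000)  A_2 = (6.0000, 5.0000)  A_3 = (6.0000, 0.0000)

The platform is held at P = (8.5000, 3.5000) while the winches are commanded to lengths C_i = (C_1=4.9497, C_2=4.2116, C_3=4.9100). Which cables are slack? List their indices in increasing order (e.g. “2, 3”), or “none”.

2, 3

cable 1: √((3.5000)²+(-3.5000)²)=4.9497, C_1=4.9497: taut
cable 2: √((-2.5000)²+(1.5000)²)=2.9155, C_2=4.2116: slack
cable 3: √((-2.5000)²+(-3.5000)²)=4.3012, C_3=4.9100: slack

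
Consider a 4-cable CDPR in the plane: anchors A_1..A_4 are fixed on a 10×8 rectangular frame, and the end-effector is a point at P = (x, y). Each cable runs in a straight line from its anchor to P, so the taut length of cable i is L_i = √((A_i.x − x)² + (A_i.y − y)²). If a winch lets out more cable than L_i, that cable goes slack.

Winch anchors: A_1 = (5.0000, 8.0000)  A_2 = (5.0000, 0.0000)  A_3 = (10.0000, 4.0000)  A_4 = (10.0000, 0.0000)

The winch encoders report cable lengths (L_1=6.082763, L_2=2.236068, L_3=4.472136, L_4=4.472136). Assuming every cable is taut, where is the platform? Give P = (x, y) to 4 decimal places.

circle eqns → linear via eq_j − eq_1; set c_j = A_j·A_j − L_j²
c_1 = 25.0000+64.0000−37.0000 = 52.0000
0.0000·x + 16.0000·y = c_1−c_2 = 32.0000
-10.0000·x + 8.0000·y = c_1−c_3 = -44.0000
-10.0000·x + 16.0000·y = c_1−c_4 = -28.0000
solve first two rows → x=6.0000, y=2.0000
check cable 4: ‖A_4−P‖² = 20.0000 ≈ L_4² = 20.0000 ✓

(6.0000, 2.0000)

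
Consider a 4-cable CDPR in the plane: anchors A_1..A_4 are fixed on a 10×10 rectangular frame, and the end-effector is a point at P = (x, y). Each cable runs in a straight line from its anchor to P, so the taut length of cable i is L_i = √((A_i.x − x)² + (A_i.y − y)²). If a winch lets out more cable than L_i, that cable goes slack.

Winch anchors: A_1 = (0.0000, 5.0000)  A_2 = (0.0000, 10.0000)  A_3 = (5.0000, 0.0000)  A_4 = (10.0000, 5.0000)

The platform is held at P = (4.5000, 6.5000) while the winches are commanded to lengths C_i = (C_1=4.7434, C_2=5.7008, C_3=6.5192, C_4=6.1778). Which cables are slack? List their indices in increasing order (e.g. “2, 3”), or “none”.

cable 1: √((-4.5000)²+(-1.5000)²)=4.7434, C_1=4.7434: taut
cable 2: √((-4.5000)²+(3.5000)²)=5.7009, C_2=5.7008: taut
cable 3: √((0.5000)²+(-6.5000)²)=6.5192, C_3=6.5192: taut
cable 4: √((5.5000)²+(-1.5000)²)=5.7009, C_4=6.1778: slack

4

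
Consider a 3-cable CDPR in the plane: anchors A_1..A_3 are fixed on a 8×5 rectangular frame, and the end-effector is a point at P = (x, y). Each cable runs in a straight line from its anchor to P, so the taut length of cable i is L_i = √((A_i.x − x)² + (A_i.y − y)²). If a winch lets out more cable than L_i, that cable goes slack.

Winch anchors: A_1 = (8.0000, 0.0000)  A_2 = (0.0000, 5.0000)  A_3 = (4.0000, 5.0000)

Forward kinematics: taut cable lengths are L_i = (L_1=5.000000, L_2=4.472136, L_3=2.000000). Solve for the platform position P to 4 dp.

(4.0000, 3.0000)

circle eqns → linear via eq_j − eq_1; set q_j = A_j·A_j − L_j²
q_1 = 64.0000+0.0000−25.0000 = 39.0000
16.0000·x − 10.0000·y = q_1−q_2 = 34.0000
8.0000·x − 10.0000·y = q_1−q_3 = 2.0000
solve first two rows → x=4.0000, y=3.0000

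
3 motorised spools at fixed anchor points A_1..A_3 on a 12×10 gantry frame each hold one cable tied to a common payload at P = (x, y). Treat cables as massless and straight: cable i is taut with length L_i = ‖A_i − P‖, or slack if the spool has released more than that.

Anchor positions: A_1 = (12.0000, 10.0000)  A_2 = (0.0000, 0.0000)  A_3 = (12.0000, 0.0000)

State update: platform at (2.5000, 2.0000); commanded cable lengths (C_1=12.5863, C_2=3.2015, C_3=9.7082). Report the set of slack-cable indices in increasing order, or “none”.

1

i=1: geometric 12.4197 vs commanded 12.5863 ⇒ slack
i=2: geometric 3.2016 vs commanded 3.2015 ⇒ taut
i=3: geometric 9.7082 vs commanded 9.7082 ⇒ taut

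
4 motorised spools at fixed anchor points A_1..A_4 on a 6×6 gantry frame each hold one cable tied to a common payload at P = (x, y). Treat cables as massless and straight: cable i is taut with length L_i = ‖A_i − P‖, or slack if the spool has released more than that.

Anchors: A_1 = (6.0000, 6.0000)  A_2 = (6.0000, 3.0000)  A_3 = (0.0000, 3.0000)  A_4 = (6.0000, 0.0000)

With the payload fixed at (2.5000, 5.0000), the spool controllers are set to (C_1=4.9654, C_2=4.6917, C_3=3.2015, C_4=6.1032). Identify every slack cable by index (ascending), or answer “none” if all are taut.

cable 1: L_1 = ‖A_1−P‖ = 3.6401;  C_1 = 4.9654 → slack
cable 2: L_2 = ‖A_2−P‖ = 4.0311;  C_2 = 4.6917 → slack
cable 3: L_3 = ‖A_3−P‖ = 3.2016;  C_3 = 3.2015 → taut
cable 4: L_4 = ‖A_4−P‖ = 6.1033;  C_4 = 6.1032 → taut

1, 2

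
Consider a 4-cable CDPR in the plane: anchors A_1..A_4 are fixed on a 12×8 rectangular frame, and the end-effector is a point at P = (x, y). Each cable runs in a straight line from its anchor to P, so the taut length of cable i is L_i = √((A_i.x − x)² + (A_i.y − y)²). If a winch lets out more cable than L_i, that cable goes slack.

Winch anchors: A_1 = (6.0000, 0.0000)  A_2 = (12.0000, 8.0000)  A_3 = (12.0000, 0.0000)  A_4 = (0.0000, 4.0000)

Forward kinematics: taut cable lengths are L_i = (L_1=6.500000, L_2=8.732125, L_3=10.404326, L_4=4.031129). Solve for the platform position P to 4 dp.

(3.5000, 6.0000)

circle eqns → linear via eq_j − eq_1; set c_j = A_j·A_j − L_j²
c_1 = 36.0000+0.0000−42.2500 = -6.2500
-12.0000·x − 16.0000·y = c_1−c_2 = -138.0000
-12.0000·x + 0.0000·y = c_1−c_3 = -42.0000
12.0000·x − 8.0000·y = c_1−c_4 = -6.0000
solve first two rows → x=3.5000, y=6.0000
check cable 4: ‖A_4−P‖² = 16.2500 ≈ L_4² = 16.2500 ✓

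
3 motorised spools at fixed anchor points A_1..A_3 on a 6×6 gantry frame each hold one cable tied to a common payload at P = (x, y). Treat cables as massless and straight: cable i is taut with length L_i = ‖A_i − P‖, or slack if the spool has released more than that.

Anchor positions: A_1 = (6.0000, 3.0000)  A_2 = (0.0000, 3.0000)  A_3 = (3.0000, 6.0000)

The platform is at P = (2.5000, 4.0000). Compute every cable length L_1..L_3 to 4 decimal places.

cable 1: Δx=3.5000, Δy=-1.0000; L_1 = √(Δx²+Δy²) = 3.6401
cable 2: Δx=-2.5000, Δy=-1.0000; L_2 = √(Δx²+Δy²) = 2.6926
cable 3: Δx=0.5000, Δy=2.0000; L_3 = √(Δx²+Δy²) = 2.0616

(3.6401, 2.6926, 2.0616)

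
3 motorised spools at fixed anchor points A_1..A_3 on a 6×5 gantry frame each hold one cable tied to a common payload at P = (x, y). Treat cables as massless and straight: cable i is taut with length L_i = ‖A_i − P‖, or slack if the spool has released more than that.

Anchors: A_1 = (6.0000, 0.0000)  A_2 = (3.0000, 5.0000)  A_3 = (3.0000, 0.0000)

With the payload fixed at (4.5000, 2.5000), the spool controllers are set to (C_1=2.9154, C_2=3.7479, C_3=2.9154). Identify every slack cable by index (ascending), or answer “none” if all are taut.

cable 1: L_1 = ‖A_1−P‖ = 2.9155;  C_1 = 2.9154 → taut
cable 2: L_2 = ‖A_2−P‖ = 2.9155;  C_2 = 3.7479 → slack
cable 3: L_3 = ‖A_3−P‖ = 2.9155;  C_3 = 2.9154 → taut

2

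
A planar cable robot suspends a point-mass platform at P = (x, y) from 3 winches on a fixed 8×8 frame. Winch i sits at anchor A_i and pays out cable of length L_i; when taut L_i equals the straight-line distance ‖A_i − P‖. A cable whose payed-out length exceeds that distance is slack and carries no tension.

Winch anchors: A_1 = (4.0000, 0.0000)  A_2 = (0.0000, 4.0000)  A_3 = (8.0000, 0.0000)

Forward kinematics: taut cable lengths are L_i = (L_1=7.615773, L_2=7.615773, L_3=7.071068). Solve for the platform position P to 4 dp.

expand ‖A_i−P‖²=L_i² and subtract eq 1 (k_i ≔ ‖A_i‖²−L_i²)
k_1 = 16.0000+0.0000−58.0000 = -42.0000
eq1−eq2 → [8.0000  -8.0000]·P = 0.0000
eq1−eq3 → [-8.0000  0.0000]·P = -56.0000
2×2 solve → P = (7.0000, 7.0000)

(7.0000, 7.0000)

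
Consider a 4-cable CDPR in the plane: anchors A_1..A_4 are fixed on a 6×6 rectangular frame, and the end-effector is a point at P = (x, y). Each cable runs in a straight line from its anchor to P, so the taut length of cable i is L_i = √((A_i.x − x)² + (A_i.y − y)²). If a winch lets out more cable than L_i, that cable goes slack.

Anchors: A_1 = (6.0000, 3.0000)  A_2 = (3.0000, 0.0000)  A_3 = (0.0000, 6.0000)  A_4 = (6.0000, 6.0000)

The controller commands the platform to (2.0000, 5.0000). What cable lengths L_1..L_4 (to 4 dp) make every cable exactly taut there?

(4.4721, 5.0990, 2.2361, 4.1231)

L_1 = √((6.0000−2.0000)² + (3.0000−5.0000)²) = 4.4721
L_2 = √((3.0000−2.0000)² + (0.0000−5.0000)²) = 5.0990
L_3 = √((0.0000−2.0000)² + (6.0000−5.0000)²) = 2.2361
L_4 = √((6.0000−2.0000)² + (6.0000−5.0000)²) = 4.1231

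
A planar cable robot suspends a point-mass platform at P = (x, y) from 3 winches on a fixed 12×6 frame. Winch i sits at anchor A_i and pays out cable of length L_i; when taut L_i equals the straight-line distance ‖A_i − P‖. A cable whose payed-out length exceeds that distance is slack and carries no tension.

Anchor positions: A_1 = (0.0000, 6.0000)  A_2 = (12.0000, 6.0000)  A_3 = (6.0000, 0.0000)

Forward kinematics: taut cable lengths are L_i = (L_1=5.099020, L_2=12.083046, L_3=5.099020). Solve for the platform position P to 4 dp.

expand ‖A_i−P‖²=L_i² and subtract eq 1 (k_i ≔ ‖A_i‖²−L_i²)
k_1 = 0.0000+36.0000−26.0000 = 10.0000
eq1−eq2 → [-24.0000  0.0000]·P = -24.0000
eq1−eq3 → [-12.0000  12.0000]·P = 0.0000
2×2 solve → P = (1.0000, 1.0000)

(1.0000, 1.0000)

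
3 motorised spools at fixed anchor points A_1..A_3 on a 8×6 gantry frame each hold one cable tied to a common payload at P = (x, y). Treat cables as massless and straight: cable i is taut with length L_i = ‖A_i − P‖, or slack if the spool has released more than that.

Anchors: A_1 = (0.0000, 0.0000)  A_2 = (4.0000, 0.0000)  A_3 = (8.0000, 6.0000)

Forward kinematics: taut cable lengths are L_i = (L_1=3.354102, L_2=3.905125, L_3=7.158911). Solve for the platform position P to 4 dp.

expand ‖A_i−P‖²=L_i² and subtract eq 1 (k_i ≔ ‖A_i‖²−L_i²)
k_1 = 0.0000+0.0000−11.2500 = -11.2500
eq1−eq2 → [-8.0000  0.0000]·P = -12.0000
eq1−eq3 → [-16.0000  -12.0000]·P = -60.0000
2×2 solve → P = (1.5000, 3.0000)

(1.5000, 3.0000)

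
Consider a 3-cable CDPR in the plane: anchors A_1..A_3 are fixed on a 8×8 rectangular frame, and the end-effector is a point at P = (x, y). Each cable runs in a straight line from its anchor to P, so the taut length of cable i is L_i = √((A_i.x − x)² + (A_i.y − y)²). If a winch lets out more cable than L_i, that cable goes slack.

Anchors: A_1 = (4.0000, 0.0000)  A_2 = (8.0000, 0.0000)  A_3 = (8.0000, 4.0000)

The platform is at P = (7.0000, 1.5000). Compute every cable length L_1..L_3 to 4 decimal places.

(3.3541, 1.8028, 2.6926)

L_1: Δ = A_1−P = (-3.0000, -1.5000) → ‖Δ‖ = √11.2500 = 3.3541
L_2: Δ = A_2−P = (1.0000, -1.5000) → ‖Δ‖ = √3.2500 = 1.8028
L_3: Δ = A_3−P = (1.0000, 2.5000) → ‖Δ‖ = √7.2500 = 2.6926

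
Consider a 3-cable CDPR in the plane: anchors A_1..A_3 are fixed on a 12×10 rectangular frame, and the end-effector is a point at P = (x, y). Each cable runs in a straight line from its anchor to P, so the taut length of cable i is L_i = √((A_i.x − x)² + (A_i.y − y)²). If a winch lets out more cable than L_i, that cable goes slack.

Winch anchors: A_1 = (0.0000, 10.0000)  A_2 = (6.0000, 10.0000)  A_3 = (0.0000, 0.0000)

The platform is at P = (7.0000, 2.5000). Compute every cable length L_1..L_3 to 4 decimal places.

(10.2591, 7.5664, 7.4330)

L_1: Δ = A_1−P = (-7.0000, 7.5000) → ‖Δ‖ = √105.2500 = 10.2591
L_2: Δ = A_2−P = (-1.0000, 7.5000) → ‖Δ‖ = √57.2500 = 7.5664
L_3: Δ = A_3−P = (-7.0000, -2.5000) → ‖Δ‖ = √55.2500 = 7.4330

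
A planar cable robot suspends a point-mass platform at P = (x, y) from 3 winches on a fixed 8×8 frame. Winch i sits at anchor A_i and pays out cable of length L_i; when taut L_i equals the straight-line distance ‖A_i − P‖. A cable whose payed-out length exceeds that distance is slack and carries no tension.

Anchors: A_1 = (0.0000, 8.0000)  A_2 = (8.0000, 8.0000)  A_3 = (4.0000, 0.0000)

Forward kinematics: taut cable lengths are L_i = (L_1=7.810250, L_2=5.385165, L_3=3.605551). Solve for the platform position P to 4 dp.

circle eqns → linear via eq_j − eq_1; set c_j = A_j·A_j − L_j²
c_1 = 0.0000+64.0000−61.0000 = 3.0000
-16.0000·x + 0.0000·y = c_1−c_2 = -96.0000
-8.0000·x + 16.0000·y = c_1−c_3 = 0.0000
solve first two rows → x=6.0000, y=3.0000

(6.0000, 3.0000)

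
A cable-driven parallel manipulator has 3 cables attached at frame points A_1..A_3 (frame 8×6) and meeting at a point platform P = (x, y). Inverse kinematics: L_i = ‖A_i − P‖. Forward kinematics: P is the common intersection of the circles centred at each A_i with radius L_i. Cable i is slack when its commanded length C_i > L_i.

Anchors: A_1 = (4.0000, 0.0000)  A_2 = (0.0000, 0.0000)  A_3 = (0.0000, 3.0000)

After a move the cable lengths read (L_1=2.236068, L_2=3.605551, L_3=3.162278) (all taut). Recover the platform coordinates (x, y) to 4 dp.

circle eqns → linear via eq_j − eq_1; set c_j = A_j·A_j − L_j²
c_1 = 16.0000+0.0000−5.0000 = 11.0000
8.0000·x + 0.0000·y = c_1−c_2 = 24.0000
8.0000·x − 6.0000·y = c_1−c_3 = 12.0000
solve first two rows → x=3.0000, y=2.0000

(3.0000, 2.0000)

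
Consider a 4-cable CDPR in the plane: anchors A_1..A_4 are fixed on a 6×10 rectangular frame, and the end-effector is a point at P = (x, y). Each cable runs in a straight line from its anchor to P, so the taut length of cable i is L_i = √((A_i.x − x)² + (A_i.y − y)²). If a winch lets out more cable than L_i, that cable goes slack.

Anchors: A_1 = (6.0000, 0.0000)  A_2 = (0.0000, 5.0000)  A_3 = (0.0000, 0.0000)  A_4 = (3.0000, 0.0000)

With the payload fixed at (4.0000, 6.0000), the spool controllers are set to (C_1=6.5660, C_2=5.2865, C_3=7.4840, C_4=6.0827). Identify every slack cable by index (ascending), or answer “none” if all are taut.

1, 2, 3

cable 1: L_1 = ‖A_1−P‖ = 6.3246;  C_1 = 6.5660 → slack
cable 2: L_2 = ‖A_2−P‖ = 4.1231;  C_2 = 5.2865 → slack
cable 3: L_3 = ‖A_3−P‖ = 7.2111;  C_3 = 7.4840 → slack
cable 4: L_4 = ‖A_4−P‖ = 6.0828;  C_4 = 6.0827 → taut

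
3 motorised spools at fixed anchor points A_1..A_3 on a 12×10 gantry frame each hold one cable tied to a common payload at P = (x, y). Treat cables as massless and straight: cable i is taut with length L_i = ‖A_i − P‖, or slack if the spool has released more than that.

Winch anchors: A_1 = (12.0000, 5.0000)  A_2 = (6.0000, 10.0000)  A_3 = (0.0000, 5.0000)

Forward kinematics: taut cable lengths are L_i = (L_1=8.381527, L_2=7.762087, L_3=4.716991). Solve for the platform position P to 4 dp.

circle eqns → linear via eq_j − eq_1; set k_j = A_j·A_j − L_j²
k_1 = 144.0000+25.0000−70.2500 = 98.7500
12.0000·x − 10.0000·y = k_1−k_2 = 23.0000
24.0000·x + 0.0000·y = k_1−k_3 = 96.0000
solve first two rows → x=4.0000, y=2.5000

(4.0000, 2.5000)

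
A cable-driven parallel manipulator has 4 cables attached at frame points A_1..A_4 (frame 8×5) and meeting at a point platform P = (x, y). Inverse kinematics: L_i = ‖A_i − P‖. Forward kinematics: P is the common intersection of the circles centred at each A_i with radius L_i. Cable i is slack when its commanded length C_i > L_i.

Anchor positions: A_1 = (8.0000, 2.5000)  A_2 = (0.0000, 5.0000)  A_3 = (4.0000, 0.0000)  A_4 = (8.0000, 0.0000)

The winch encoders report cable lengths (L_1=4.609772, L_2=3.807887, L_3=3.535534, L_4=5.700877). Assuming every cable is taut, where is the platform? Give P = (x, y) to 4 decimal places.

expand ‖A_i−P‖²=L_i² and subtract eq 1 (c_i ≔ ‖A_i‖²−L_i²)
c_1 = 64.0000+6.2500−21.2500 = 49.0000
eq1−eq2 → [16.0000  -5.0000]·P = 38.5000
eq1−eq3 → [8.0000  5.0000]·P = 45.5000
eq1−eq4 → [0.0000  5.0000]·P = 17.5000
2×2 solve → P = (3.5000, 3.5000)
check cable 4: ‖A_4−P‖² = 32.5000 ≈ L_4² = 32.5000 ✓

(3.5000, 3.5000)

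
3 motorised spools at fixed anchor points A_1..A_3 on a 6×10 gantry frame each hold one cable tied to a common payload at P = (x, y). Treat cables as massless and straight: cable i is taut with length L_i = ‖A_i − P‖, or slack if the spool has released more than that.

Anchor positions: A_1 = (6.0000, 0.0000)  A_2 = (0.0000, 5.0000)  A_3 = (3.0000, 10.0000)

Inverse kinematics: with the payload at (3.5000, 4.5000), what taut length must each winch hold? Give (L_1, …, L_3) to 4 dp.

(5.1478, 3.5355, 5.5227)

L_1: Δ = A_1−P = (2.5000, -4.5000) → ‖Δ‖ = √26.5000 = 5.1478
L_2: Δ = A_2−P = (-3.5000, 0.5000) → ‖Δ‖ = √12.5000 = 3.5355
L_3: Δ = A_3−P = (-0.5000, 5.5000) → ‖Δ‖ = √30.5000 = 5.5227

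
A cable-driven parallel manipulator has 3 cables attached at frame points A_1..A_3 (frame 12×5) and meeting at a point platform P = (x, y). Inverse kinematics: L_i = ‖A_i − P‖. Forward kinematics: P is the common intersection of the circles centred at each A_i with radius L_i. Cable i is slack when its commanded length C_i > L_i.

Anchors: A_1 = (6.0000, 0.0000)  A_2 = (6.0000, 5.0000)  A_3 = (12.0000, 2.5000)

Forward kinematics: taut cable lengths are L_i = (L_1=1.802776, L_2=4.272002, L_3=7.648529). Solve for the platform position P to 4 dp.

(4.5000, 1.0000)

each cable: (A_i−P)·(A_i−P) = L_i²; let q_i = ‖A_i‖²−L_i²
q_1 = 36.0000+0.0000−3.2500 = 32.7500
row 1: 0.0000x − 10.0000y = -10.0000  (q_2=42.7500)
row 2: -12.0000x − 5.0000y = -59.0000  (q_3=91.7500)
Cramer on rows 1–2 → x = 4.5000, y = 1.0000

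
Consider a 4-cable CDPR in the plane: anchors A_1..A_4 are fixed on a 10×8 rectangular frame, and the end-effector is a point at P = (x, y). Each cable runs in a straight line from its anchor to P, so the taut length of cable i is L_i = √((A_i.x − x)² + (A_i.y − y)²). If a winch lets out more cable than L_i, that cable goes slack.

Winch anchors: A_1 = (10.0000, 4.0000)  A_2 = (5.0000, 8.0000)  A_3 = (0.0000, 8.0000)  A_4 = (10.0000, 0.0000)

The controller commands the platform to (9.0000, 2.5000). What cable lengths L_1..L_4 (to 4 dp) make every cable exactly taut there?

(1.8028, 6.8007, 10.5475, 2.6926)

L_1 = √((10.0000−9.0000)² + (4.0000−2.5000)²) = 1.8028
L_2 = √((5.0000−9.0000)² + (8.0000−2.5000)²) = 6.8007
L_3 = √((0.0000−9.0000)² + (8.0000−2.5000)²) = 10.5475
L_4 = √((10.0000−9.0000)² + (0.0000−2.5000)²) = 2.6926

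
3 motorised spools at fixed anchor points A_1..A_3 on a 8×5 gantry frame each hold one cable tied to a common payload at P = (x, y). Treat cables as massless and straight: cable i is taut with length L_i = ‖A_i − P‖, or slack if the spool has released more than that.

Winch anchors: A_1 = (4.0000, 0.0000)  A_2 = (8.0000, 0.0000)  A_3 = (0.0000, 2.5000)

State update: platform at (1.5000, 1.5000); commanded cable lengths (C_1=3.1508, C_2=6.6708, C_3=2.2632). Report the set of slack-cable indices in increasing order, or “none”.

1, 3

cable 1: √((2.5000)²+(-1.5000)²)=2.9155, C_1=3.1508: slack
cable 2: √((6.5000)²+(-1.5000)²)=6.6708, C_2=6.6708: taut
cable 3: √((-1.5000)²+(1.0000)²)=1.8028, C_3=2.2632: slack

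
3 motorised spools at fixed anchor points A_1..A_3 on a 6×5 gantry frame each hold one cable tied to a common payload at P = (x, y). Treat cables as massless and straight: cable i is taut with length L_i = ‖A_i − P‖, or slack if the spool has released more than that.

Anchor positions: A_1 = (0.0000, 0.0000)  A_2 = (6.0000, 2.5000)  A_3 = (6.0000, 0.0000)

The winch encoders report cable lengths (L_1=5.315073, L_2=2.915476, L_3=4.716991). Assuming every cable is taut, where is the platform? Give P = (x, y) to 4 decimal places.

(3.5000, 4.0000)

each cable: (A_i−P)·(A_i−P) = L_i²; let q_i = ‖A_i‖²−L_i²
q_1 = 0.0000+0.0000−28.2500 = -28.2500
row 1: -12.0000x − 5.0000y = -62.0000  (q_2=33.7500)
row 2: -12.0000x + 0.0000y = -42.0000  (q_3=13.7500)
Cramer on rows 1–2 → x = 3.5000, y = 4.0000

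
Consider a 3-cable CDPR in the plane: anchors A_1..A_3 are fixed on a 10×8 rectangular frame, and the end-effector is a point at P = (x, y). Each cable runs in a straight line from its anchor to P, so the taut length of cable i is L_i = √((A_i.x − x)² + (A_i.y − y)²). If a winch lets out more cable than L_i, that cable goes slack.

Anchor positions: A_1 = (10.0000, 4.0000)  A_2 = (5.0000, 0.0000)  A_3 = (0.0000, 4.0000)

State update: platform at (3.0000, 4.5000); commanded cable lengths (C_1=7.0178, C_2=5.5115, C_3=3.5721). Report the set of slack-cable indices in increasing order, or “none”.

i=1: geometric 7.0178 vs commanded 7.0178 ⇒ taut
i=2: geometric 4.9244 vs commanded 5.5115 ⇒ slack
i=3: geometric 3.0414 vs commanded 3.5721 ⇒ slack

2, 3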